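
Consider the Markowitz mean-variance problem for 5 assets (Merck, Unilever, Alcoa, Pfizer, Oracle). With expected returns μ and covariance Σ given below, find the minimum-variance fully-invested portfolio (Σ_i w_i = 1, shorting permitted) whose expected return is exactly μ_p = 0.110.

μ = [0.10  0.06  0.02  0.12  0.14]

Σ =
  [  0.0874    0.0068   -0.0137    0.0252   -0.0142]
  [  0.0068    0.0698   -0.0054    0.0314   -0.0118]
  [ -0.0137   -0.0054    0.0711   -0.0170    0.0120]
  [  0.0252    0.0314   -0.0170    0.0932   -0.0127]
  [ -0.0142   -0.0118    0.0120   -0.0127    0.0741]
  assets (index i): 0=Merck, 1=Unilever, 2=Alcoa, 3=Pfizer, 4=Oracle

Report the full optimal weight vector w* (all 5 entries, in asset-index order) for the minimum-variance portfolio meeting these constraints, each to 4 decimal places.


p=Σ⁻¹μ = [1.2160  0.6613  0.4408  1.1367  2.3511]
q=Σ⁻¹𝟙 = [13.4849  13.6338  16.7234  7.8415  16.8862]
a=μᵀp=0.635666  b=𝟙ᵀp=5.806048  c=𝟙ᵀq=68.569971  D=ac−b²=9.877375
λ₁=(c·0.110−b)/D = (68.569971·0.110−5.806048)/9.877375 = 0.175821
λ₂=(a−b·0.110)/D = (0.635666−5.806048·0.110)/9.877375 = -0.000304
w* = 0.175821·p + -0.000304·q:
  w_0 = 0.175821·1.2160 + -0.000304·13.4849 = 0.2097  (Merck)
  w_1 = 0.175821·0.6613 + -0.000304·13.6338 = 0.1121  (Unilever)
  w_2 = 0.175821·0.4408 + -0.000304·16.7234 = 0.0724  (Alcoa)
  w_3 = 0.175821·1.1367 + -0.000304·7.8415 = 0.1975  (Pfizer)
  w_4 = 0.175821·2.3511 + -0.000304·16.8862 = 0.4082  (Oracle)
Σw_i=1.0000  μᵀw=0.1100
σ²=wᵀΣw=λ₁·μ_p+λ₂ = 0.175821·0.110 + -0.000304 = 0.019037 ≈ 0.0190

0.2097  0.1121  0.0724  0.1975  0.4082


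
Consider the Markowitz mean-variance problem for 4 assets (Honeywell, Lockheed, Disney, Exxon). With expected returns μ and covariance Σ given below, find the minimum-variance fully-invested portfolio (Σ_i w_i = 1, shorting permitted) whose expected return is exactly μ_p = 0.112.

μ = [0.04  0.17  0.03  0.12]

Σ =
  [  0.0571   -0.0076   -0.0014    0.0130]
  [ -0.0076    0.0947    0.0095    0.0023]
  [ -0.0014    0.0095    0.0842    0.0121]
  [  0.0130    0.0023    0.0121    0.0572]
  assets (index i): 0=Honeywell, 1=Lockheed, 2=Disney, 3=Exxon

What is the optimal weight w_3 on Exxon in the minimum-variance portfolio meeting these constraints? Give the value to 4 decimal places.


x=Σ⁻¹μ = [0.4961  1.7996  -0.1169  1.9375]
y=Σ⁻¹𝟙 = [16.5881  10.6811  9.3217  11.3111]
a=μᵀx=0.554775  b=𝟙ᵀx=4.116292  c=𝟙ᵀy=47.902029  D=ac−b²=9.631001
λ₁=(c·0.112−b)/D = (47.902029·0.112−4.116292)/9.631001 = 0.129658
λ₂=(a−b·0.112)/D = (0.554775−4.116292·0.112)/9.631001 = 0.009734
w* = 0.129658·x + 0.009734·y:
  w_0 = 0.129658·0.4961 + 0.009734·16.5881 = 0.2258  (Honeywell)
  w_1 = 0.129658·1.7996 + 0.009734·10.6811 = 0.3373  (Lockheed)
  w_2 = 0.129658·-0.1169 + 0.009734·9.3217 = 0.0756  (Disney)
  w_3 = 0.129658·1.9375 + 0.009734·11.3111 = 0.3613  (Exxon)
Σw_i=1.0000  μᵀw=0.1120
σ²=wᵀΣw=λ₁·μ_p+λ₂ = 0.129658·0.112 + 0.009734 = 0.024256 ≈ 0.0243

0.3613


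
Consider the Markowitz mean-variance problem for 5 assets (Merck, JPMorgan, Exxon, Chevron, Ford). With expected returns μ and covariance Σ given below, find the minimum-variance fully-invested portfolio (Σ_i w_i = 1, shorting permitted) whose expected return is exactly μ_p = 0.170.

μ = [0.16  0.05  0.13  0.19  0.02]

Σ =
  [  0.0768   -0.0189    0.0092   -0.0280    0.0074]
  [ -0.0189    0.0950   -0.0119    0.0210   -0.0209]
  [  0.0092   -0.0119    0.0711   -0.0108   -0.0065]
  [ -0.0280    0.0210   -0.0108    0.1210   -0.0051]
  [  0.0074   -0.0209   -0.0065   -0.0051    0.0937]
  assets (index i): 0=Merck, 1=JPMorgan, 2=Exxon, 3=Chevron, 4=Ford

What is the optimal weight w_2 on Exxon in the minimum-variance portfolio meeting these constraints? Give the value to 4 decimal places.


g=Σ⁻¹μ = [2.8578  0.9465  2.0033  2.2655  0.4611]
h=Σ⁻¹𝟙 = [17.8987  17.0117  17.7317  11.6653  14.9183]
a=μᵀg=1.204682  b=𝟙ᵀg=8.534287  c=𝟙ᵀh=79.225812  D=ac−b²=22.607854
λ₁=(c·0.170−b)/D = (79.225812·0.170−8.534287)/22.607854 = 0.218247
λ₂=(a−b·0.170)/D = (1.204682−8.534287·0.170)/22.607854 = -0.010888
w* = 0.218247·g + -0.010888·h:
  w_0 = 0.218247·2.8578 + -0.010888·17.8987 = 0.4288  (Merck)
  w_1 = 0.218247·0.9465 + -0.010888·17.0117 = 0.0213  (JPMorgan)
  w_2 = 0.218247·2.0033 + -0.010888·17.7317 = 0.2442  (Exxon)
  w_3 = 0.218247·2.2655 + -0.010888·11.6653 = 0.3674  (Chevron)
  w_4 = 0.218247·0.4611 + -0.010888·14.9183 = -0.0618  (Ford)
Σw_i=1.0000  μᵀw=0.1700
σ²=wᵀΣw=λ₁·μ_p+λ₂ = 0.218247·0.170 + -0.010888 = 0.026214 ≈ 0.0262

0.2442


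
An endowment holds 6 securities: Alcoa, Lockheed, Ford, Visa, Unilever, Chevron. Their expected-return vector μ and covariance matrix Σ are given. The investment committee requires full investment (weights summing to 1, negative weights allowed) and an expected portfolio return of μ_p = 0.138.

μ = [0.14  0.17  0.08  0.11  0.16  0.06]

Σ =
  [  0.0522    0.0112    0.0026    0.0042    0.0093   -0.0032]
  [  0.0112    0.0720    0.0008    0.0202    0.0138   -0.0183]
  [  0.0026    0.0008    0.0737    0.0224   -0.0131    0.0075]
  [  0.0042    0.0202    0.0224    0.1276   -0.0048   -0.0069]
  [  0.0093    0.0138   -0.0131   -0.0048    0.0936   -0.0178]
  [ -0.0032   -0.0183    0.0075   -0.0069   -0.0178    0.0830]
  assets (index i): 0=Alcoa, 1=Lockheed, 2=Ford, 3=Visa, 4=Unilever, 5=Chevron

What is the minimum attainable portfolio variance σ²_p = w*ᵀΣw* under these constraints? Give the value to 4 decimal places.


0.0183

u=Σ⁻¹μ = [1.9650  1.9879  0.9976  0.4542  1.6777  1.5444]
v=Σ⁻¹𝟙 = [14.3727  12.1587  11.9770  4.7496  12.6755  17.3141]
a=μᵀu=1.103901  b=𝟙ᵀu=8.626711  c=𝟙ᵀv=73.247671  D=ac−b²=6.438059
λ₁=(c·0.138−b)/D = (73.247671·0.138−8.626711)/6.438059 = 0.230111
λ₂=(a−b·0.138)/D = (1.103901−8.626711·0.138)/6.438059 = -0.013449
w* = 0.230111·u + -0.013449·v:
  w_0 = 0.230111·1.9650 + -0.013449·14.3727 = 0.2589  (Alcoa)
  w_1 = 0.230111·1.9879 + -0.013449·12.1587 = 0.2939  (Lockheed)
  w_2 = 0.230111·0.9976 + -0.013449·11.9770 = 0.0685  (Ford)
  w_3 = 0.230111·0.4542 + -0.013449·4.7496 = 0.0406  (Visa)
  w_4 = 0.230111·1.6777 + -0.013449·12.6755 = 0.2156  (Unilever)
  w_5 = 0.230111·1.5444 + -0.013449·17.3141 = 0.1225  (Chevron)
Σw_i=1.0000  μᵀw=0.1380
σ²=wᵀΣw=λ₁·μ_p+λ₂ = 0.230111·0.138 + -0.013449 = 0.018306 ≈ 0.0183


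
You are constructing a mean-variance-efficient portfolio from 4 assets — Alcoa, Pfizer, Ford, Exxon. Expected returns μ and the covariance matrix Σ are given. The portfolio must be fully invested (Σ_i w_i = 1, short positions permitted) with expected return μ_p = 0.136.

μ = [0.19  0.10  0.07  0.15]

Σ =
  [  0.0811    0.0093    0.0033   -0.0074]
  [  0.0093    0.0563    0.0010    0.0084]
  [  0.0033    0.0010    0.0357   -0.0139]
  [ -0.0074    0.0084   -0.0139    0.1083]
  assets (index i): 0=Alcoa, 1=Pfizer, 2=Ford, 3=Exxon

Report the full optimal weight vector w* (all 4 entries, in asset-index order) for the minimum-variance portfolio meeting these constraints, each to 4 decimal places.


x=Σ⁻¹μ = [2.2805  1.0934  2.4065  1.7649]
y=Σ⁻¹𝟙 = [10.6775  13.4977  31.7020  12.9851]
a=μᵀx=0.975838  b=𝟙ᵀx=7.545403  c=𝟙ᵀy=68.862312  D=ac−b²=10.265318
λ₁=(c·0.136−b)/D = (68.862312·0.136−7.545403)/10.265318 = 0.177283
λ₂=(a−b·0.136)/D = (0.975838−7.545403·0.136)/10.265318 = -0.004904
w* = 0.177283·x + -0.004904·y:
  w_0 = 0.177283·2.2805 + -0.004904·10.6775 = 0.3519  (Alcoa)
  w_1 = 0.177283·1.0934 + -0.004904·13.4977 = 0.1277  (Pfizer)
  w_2 = 0.177283·2.4065 + -0.004904·31.7020 = 0.2712  (Ford)
  w_3 = 0.177283·1.7649 + -0.004904·12.9851 = 0.2492  (Exxon)
Σw_i=1.0000  μᵀw=0.1360
σ²=wᵀΣw=λ₁·μ_p+λ₂ = 0.177283·0.136 + -0.004904 = 0.019207 ≈ 0.0192

0.3519  0.1277  0.2712  0.2492


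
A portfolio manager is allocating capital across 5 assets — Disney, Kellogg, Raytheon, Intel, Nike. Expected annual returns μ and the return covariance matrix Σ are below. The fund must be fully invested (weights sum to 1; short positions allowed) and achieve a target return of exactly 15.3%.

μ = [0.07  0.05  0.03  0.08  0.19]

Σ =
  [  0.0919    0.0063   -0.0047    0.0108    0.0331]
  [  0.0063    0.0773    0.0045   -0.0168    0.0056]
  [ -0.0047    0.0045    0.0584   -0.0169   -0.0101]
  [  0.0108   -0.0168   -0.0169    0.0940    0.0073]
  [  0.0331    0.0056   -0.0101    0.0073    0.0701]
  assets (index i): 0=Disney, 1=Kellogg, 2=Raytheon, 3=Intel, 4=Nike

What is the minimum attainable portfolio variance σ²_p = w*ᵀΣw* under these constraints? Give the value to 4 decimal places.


0.0365

u=Σ⁻¹μ = [-0.3853  0.6126  1.2290  0.9993  2.9164]
v=Σ⁻¹𝟙 = [4.7258  13.7049  23.1863  15.7316  12.6415]
a=μᵀu=0.674594  b=𝟙ᵀu=5.372056  c=𝟙ᵀv=69.990122  D=ac−b²=18.355949
λ₁=(c·0.153−b)/D = (69.990122·0.153−5.372056)/18.355949 = 0.290720
λ₂=(a−b·0.153)/D = (0.674594−5.372056·0.153)/18.355949 = -0.008026
w* = 0.290720·u + -0.008026·v:
  w_0 = 0.290720·-0.3853 + -0.008026·4.7258 = -0.1499  (Disney)
  w_1 = 0.290720·0.6126 + -0.008026·13.7049 = 0.0681  (Kellogg)
  w_2 = 0.290720·1.2290 + -0.008026·23.1863 = 0.1712  (Raytheon)
  w_3 = 0.290720·0.9993 + -0.008026·15.7316 = 0.1642  (Intel)
  w_4 = 0.290720·2.9164 + -0.008026·12.6415 = 0.7464  (Nike)
Σw_i=1.0000  μᵀw=0.1530
σ²=wᵀΣw=λ₁·μ_p+λ₂ = 0.290720·0.153 + -0.008026 = 0.036454 ≈ 0.0365


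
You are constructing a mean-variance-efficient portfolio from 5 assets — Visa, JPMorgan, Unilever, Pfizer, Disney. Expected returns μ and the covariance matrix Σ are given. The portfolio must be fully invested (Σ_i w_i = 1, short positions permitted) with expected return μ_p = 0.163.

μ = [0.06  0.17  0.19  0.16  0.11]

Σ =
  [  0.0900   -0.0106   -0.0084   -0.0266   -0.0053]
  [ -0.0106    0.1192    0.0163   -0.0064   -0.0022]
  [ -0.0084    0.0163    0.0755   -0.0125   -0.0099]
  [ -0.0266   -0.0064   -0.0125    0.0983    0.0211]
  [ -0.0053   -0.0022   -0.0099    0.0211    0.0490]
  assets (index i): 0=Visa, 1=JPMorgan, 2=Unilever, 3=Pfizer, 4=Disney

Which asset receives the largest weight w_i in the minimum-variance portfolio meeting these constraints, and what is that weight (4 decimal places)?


Unilever (0.4129)

p=Σ⁻¹μ = [1.8728  1.3268  3.0822  2.1386  2.2088]
q=Σ⁻¹𝟙 = [19.1696  8.6884  18.5019  13.8467  20.6473]
a=μᵀp=1.508696  b=𝟙ᵀp=10.629257  c=𝟙ᵀq=80.854013  D=ac−b²=9.003014
λ₁=(c·0.163−b)/D = (80.854013·0.163−10.629257)/9.003014 = 0.283233
λ₂=(a−b·0.163)/D = (1.508696−10.629257·0.163)/9.003014 = -0.024866
w* = 0.283233·p + -0.024866·q:
  w_0 = 0.283233·1.8728 + -0.024866·19.1696 = 0.0537  (Visa)
  w_1 = 0.283233·1.3268 + -0.024866·8.6884 = 0.1598  (JPMorgan)
  w_2 = 0.283233·3.0822 + -0.024866·18.5019 = 0.4129  (Unilever)
  w_3 = 0.283233·2.1386 + -0.024866·13.8467 = 0.2614  (Pfizer)
  w_4 = 0.283233·2.2088 + -0.024866·20.6473 = 0.1122  (Disney)
Σw_i=1.0000  μᵀw=0.1630
σ²=wᵀΣw=λ₁·μ_p+λ₂ = 0.283233·0.163 + -0.024866 = 0.021300 ≈ 0.0213


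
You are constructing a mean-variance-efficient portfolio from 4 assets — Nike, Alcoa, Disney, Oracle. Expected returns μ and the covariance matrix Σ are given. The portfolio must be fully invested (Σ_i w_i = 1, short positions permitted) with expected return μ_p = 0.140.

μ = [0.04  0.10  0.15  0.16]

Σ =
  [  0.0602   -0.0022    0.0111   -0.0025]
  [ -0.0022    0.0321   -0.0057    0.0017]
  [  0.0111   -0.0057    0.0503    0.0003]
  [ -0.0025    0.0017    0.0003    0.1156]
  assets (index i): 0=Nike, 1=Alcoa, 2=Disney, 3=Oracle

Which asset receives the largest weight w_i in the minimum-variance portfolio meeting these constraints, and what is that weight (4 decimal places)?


x=Σ⁻¹μ = [0.2380  3.6536  3.3357  1.3268]
y=Σ⁻¹𝟙 = [14.4444  35.3653  20.6507  8.3892]
a=μᵀx=1.087533  b=𝟙ᵀx=8.554192  c=𝟙ᵀy=78.849653  D=ac−b²=12.577441
λ₁=(c·0.140−b)/D = (78.849653·0.140−8.554192)/12.577441 = 0.197557
λ₂=(a−b·0.140)/D = (1.087533−8.554192·0.140)/12.577441 = -0.008750
w* = 0.197557·x + -0.008750·y:
  w_0 = 0.197557·0.2380 + -0.008750·14.4444 = -0.0794  (Nike)
  w_1 = 0.197557·3.6536 + -0.008750·35.3653 = 0.4124  (Alcoa)
  w_2 = 0.197557·3.3357 + -0.008750·20.6507 = 0.4783  (Disney)
  w_3 = 0.197557·1.3268 + -0.008750·8.3892 = 0.1887  (Oracle)
Σw_i=1.0000  μᵀw=0.1400
σ²=wᵀΣw=λ₁·μ_p+λ₂ = 0.197557·0.140 + -0.008750 = 0.018908 ≈ 0.0189

Disney (0.4783)


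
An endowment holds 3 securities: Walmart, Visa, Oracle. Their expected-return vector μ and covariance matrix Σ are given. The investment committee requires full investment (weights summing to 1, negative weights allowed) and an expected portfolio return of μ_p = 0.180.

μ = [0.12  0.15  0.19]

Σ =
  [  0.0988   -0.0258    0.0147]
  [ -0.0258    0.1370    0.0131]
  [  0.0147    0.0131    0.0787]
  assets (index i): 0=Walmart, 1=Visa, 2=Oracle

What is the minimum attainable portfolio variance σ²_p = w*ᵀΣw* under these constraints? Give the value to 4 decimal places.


x=Σ⁻¹μ = [1.2127  1.1321  1.9993]
y=Σ⁻¹𝟙 = [10.9596  8.4789  9.2480]
a=μᵀx=0.695205  b=𝟙ᵀx=4.344114  c=𝟙ᵀy=28.686538  D=ac−b²=1.071709
λ₁=(c·0.180−b)/D = (28.686538·0.180−4.344114)/1.071709 = 0.764632
λ₂=(a−b·0.180)/D = (0.695205−4.344114·0.180)/1.071709 = -0.080932
w* = 0.764632·x + -0.080932·y:
  w_0 = 0.764632·1.2127 + -0.080932·10.9596 = 0.0403  (Walmart)
  w_1 = 0.764632·1.1321 + -0.080932·8.4789 = 0.1794  (Visa)
  w_2 = 0.764632·1.9993 + -0.080932·9.2480 = 0.7802  (Oracle)
Σw_i=1.0000  μᵀw=0.1800
σ²=wᵀΣw=λ₁·μ_p+λ₂ = 0.764632·0.180 + -0.080932 = 0.056702 ≈ 0.0567

0.0567


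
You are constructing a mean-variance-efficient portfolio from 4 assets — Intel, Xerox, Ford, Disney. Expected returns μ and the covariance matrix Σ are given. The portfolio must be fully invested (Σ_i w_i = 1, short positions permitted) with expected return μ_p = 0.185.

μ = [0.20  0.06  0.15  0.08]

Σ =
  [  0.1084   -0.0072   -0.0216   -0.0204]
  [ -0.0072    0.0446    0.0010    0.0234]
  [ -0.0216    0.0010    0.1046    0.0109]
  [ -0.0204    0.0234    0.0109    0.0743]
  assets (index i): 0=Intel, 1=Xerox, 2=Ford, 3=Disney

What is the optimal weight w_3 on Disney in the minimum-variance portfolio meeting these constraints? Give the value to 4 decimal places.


0.1728

x=Σ⁻¹μ = [2.4969  1.1057  1.8195  1.1471]
y=Σ⁻¹𝟙 = [14.6055  19.4485  11.3822  9.6742]
a=μᵀx=0.930424  b=𝟙ᵀx=6.569283  c=𝟙ᵀy=55.110415  D=ac−b²=8.120570
λ₁=(c·0.185−b)/D = (55.110415·0.185−6.569283)/8.120570 = 0.446538
λ₂=(a−b·0.185)/D = (0.930424−6.569283·0.185)/8.120570 = -0.035083
w* = 0.446538·x + -0.035083·y:
  w_0 = 0.446538·2.4969 + -0.035083·14.6055 = 0.6026  (Intel)
  w_1 = 0.446538·1.1057 + -0.035083·19.4485 = -0.1886  (Xerox)
  w_2 = 0.446538·1.8195 + -0.035083·11.3822 = 0.4132  (Ford)
  w_3 = 0.446538·1.1471 + -0.035083·9.6742 = 0.1728  (Disney)
Σw_i=1.0000  μᵀw=0.1850
σ²=wᵀΣw=λ₁·μ_p+λ₂ = 0.446538·0.185 + -0.035083 = 0.047527 ≈ 0.0475


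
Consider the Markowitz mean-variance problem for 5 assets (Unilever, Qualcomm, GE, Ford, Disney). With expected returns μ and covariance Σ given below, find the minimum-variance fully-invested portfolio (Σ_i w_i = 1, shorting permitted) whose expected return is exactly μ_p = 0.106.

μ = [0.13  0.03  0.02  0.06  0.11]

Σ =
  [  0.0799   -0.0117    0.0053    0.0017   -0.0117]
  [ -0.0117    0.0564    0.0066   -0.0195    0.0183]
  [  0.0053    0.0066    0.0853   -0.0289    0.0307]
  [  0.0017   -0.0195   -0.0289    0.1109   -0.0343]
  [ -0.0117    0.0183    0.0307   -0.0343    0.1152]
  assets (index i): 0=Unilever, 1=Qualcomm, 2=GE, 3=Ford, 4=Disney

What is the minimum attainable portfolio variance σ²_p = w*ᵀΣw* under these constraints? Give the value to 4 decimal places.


0.0235

p=Σ⁻¹μ = [1.9351  0.8716  -0.0795  1.0615  1.3502]
q=Σ⁻¹𝟙 = [16.0344  23.2187  12.0538  18.7786  8.9996]
a=μᵀp=0.488323  b=𝟙ᵀp=5.138779  c=𝟙ᵀq=79.085115  D=ac−b²=12.212041
λ₁=(c·0.106−b)/D = (79.085115·0.106−5.138779)/12.212041 = 0.265659
λ₂=(a−b·0.106)/D = (0.488323−5.138779·0.106)/12.212041 = -0.004617
w* = 0.265659·p + -0.004617·q:
  w_0 = 0.265659·1.9351 + -0.004617·16.0344 = 0.4400  (Unilever)
  w_1 = 0.265659·0.8716 + -0.004617·23.2187 = 0.1243  (Qualcomm)
  w_2 = 0.265659·-0.0795 + -0.004617·12.0538 = -0.0768  (GE)
  w_3 = 0.265659·1.0615 + -0.004617·18.7786 = 0.1953  (Ford)
  w_4 = 0.265659·1.3502 + -0.004617·8.9996 = 0.3171  (Disney)
Σw_i=1.0000  μᵀw=0.1060
σ²=wᵀΣw=λ₁·μ_p+λ₂ = 0.265659·0.106 + -0.004617 = 0.023543 ≈ 0.0235


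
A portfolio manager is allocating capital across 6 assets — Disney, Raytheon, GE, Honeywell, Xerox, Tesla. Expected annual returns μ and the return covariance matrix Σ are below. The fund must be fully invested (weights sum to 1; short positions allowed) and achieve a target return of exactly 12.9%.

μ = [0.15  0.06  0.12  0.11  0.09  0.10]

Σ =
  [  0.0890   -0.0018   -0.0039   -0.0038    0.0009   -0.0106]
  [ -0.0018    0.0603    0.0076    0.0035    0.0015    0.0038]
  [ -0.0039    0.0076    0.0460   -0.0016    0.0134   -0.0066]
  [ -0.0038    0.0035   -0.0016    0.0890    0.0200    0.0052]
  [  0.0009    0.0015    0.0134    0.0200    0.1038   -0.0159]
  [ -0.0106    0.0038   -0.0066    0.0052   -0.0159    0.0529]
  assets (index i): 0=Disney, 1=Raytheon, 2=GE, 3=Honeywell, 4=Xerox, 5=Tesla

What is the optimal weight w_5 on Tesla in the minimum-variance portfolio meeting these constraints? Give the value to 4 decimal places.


0.2695

g=Σ⁻¹μ = [2.1915  0.4352  2.9579  1.0506  0.6816  2.7689]
h=Σ⁻¹𝟙 = [15.8119  11.8794  22.5650  8.3716  8.7578  25.8433]
a=μᵀg=1.163590  b=𝟙ᵀg=10.085738  c=𝟙ᵀh=93.228823  D=ac−b²=6.757992
λ₁=(c·0.129−b)/D = (93.228823·0.129−10.085738)/6.757992 = 0.287183
λ₂=(a−b·0.129)/D = (1.163590−10.085738·0.129)/6.757992 = -0.020342
w* = 0.287183·g + -0.020342·h:
  w_0 = 0.287183·2.1915 + -0.020342·15.8119 = 0.3077  (Disney)
  w_1 = 0.287183·0.4352 + -0.020342·11.8794 = -0.1167  (Raytheon)
  w_2 = 0.287183·2.9579 + -0.020342·22.5650 = 0.3904  (GE)
  w_3 = 0.287183·1.0506 + -0.020342·8.3716 = 0.1314  (Honeywell)
  w_4 = 0.287183·0.6816 + -0.020342·8.7578 = 0.0176  (Xerox)
  w_5 = 0.287183·2.7689 + -0.020342·25.8433 = 0.2695  (Tesla)
Σw_i=1.0000  μᵀw=0.1290
σ²=wᵀΣw=λ₁·μ_p+λ₂ = 0.287183·0.129 + -0.020342 = 0.016705 ≈ 0.0167


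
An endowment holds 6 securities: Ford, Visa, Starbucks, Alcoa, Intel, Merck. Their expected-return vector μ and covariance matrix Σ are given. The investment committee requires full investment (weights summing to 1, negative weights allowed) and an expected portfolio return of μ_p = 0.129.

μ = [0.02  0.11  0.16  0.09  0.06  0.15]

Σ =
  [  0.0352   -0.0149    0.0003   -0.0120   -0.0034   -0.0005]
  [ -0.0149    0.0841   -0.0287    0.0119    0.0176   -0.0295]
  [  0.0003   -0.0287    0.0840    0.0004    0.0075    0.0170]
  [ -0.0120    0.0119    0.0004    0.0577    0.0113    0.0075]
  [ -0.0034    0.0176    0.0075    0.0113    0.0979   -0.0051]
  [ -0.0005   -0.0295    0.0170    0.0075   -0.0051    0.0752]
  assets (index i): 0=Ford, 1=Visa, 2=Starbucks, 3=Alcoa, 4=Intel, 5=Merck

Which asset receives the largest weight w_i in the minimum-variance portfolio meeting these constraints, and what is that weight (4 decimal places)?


Visa (0.3396)

u=Σ⁻¹μ = [2.3559  3.3973  2.5201  1.0017  -0.0858  2.6676]
v=Σ⁻¹𝟙 = [47.5885  29.9256  17.4688  17.5278  4.1646  19.9390]
a=μᵀu=1.309191  b=𝟙ᵀu=11.856827  c=𝟙ᵀv=136.614354  D=ac−b²=38.269879
λ₁=(c·0.129−b)/D = (136.614354·0.129−11.856827)/38.269879 = 0.150678
λ₂=(a−b·0.129)/D = (1.309191−11.856827·0.129)/38.269879 = -0.005758
w* = 0.150678·u + -0.005758·v:
  w_0 = 0.150678·2.3559 + -0.005758·47.5885 = 0.0810  (Ford)
  w_1 = 0.150678·3.3973 + -0.005758·29.9256 = 0.3396  (Visa)
  w_2 = 0.150678·2.5201 + -0.005758·17.4688 = 0.2791  (Starbucks)
  w_3 = 0.150678·1.0017 + -0.005758·17.5278 = 0.0500  (Alcoa)
  w_4 = 0.150678·-0.0858 + -0.005758·4.1646 = -0.0369  (Intel)
  w_5 = 0.150678·2.6676 + -0.005758·19.9390 = 0.2872  (Merck)
Σw_i=1.0000  μᵀw=0.1290
σ²=wᵀΣw=λ₁·μ_p+λ₂ = 0.150678·0.129 + -0.005758 = 0.013680 ≈ 0.0137


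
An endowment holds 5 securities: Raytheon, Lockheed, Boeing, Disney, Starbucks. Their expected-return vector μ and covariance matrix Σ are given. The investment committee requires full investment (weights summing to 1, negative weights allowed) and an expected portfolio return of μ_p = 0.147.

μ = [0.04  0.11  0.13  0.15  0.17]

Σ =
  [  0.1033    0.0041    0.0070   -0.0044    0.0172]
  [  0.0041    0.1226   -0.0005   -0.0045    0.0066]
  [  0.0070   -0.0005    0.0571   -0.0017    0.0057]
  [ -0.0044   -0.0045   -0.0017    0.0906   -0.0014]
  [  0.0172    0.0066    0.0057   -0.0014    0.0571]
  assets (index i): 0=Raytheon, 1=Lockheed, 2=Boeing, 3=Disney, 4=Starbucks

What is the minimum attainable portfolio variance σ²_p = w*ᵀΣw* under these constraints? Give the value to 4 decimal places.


x=Σ⁻¹μ = [-0.1723  0.8274  2.0814  1.7702  2.7691]
y=Σ⁻¹𝟙 = [6.6009  7.7309  15.8031  12.2450  13.3539]
a=μᵀx=1.090978  b=𝟙ᵀx=7.275740  c=𝟙ᵀy=55.733727  D=ac−b²=7.867893
λ₁=(c·0.147−b)/D = (55.733727·0.147−7.275740)/7.867893 = 0.116565
λ₂=(a−b·0.147)/D = (1.090978−7.275740·0.147)/7.867893 = 0.002726
w* = 0.116565·x + 0.002726·y:
  w_0 = 0.116565·-0.1723 + 0.002726·6.6009 = -0.0021  (Raytheon)
  w_1 = 0.116565·0.8274 + 0.002726·7.7309 = 0.1175  (Lockheed)
  w_2 = 0.116565·2.0814 + 0.002726·15.8031 = 0.2857  (Boeing)
  w_3 = 0.116565·1.7702 + 0.002726·12.2450 = 0.2397  (Disney)
  w_4 = 0.116565·2.7691 + 0.002726·13.3539 = 0.3592  (Starbucks)
Σw_i=1.0000  μᵀw=0.1470
σ²=wᵀΣw=λ₁·μ_p+λ₂ = 0.116565·0.147 + 0.002726 = 0.019861 ≈ 0.0199

0.0199


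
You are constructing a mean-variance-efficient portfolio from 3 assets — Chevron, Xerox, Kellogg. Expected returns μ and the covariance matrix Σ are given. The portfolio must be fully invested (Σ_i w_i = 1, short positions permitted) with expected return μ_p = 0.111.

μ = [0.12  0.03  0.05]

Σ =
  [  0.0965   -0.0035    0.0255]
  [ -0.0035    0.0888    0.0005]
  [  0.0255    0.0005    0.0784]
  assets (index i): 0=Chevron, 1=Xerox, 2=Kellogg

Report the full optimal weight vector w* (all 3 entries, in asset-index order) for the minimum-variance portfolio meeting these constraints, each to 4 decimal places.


0.8988  0.0957  0.0055

x=Σ⁻¹μ = [1.1920  0.3834  0.2476]
y=Σ⁻¹𝟙 = [8.1282  11.5251  10.0379]
a=μᵀx=0.166923  b=𝟙ᵀx=1.823032  c=𝟙ᵀy=29.691181  D=ac−b²=1.632700
λ₁=(c·0.111−b)/D = (29.691181·0.111−1.823032)/1.632700 = 0.901997
λ₂=(a−b·0.111)/D = (0.166923−1.823032·0.111)/1.632700 = -0.021702
w* = 0.901997·x + -0.021702·y:
  w_0 = 0.901997·1.1920 + -0.021702·8.1282 = 0.8988  (Chevron)
  w_1 = 0.901997·0.3834 + -0.021702·11.5251 = 0.0957  (Xerox)
  w_2 = 0.901997·0.2476 + -0.021702·10.0379 = 0.0055  (Kellogg)
Σw_i=1.0000  μᵀw=0.1110
σ²=wᵀΣw=λ₁·μ_p+λ₂ = 0.901997·0.111 + -0.021702 = 0.078419 ≈ 0.0784


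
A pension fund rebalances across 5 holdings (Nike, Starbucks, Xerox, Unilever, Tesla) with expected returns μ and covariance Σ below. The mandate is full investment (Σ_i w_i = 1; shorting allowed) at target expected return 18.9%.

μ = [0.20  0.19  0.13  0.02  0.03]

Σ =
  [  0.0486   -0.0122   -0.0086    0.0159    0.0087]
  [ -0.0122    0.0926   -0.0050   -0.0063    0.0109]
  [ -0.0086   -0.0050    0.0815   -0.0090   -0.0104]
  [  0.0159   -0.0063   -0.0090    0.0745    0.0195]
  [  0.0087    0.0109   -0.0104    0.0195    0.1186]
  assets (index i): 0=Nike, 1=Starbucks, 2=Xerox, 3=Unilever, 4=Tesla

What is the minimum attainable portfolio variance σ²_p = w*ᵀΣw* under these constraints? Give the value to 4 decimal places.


0.0187

p=Σ⁻¹μ = [5.3740  2.8795  2.2841  -0.3190  -0.1532]
q=Σ⁻¹𝟙 = [23.0296  14.8812  17.4348  10.5181  5.1742]
a=μᵀp=1.907864  b=𝟙ᵀp=10.065452  c=𝟙ᵀq=71.037822  D=ac−b²=34.217186
λ₁=(c·0.189−b)/D = (71.037822·0.189−10.065452)/34.217186 = 0.098217
λ₂=(a−b·0.189)/D = (1.907864−10.065452·0.189)/34.217186 = 0.000161
w* = 0.098217·p + 0.000161·q:
  w_0 = 0.098217·5.3740 + 0.000161·23.0296 = 0.5315  (Nike)
  w_1 = 0.098217·2.8795 + 0.000161·14.8812 = 0.2852  (Starbucks)
  w_2 = 0.098217·2.2841 + 0.000161·17.4348 = 0.2271  (Xerox)
  w_3 = 0.098217·-0.3190 + 0.000161·10.5181 = -0.0296  (Unilever)
  w_4 = 0.098217·-0.1532 + 0.000161·5.1742 = -0.0142  (Tesla)
Σw_i=1.0000  μᵀw=0.1890
σ²=wᵀΣw=λ₁·μ_p+λ₂ = 0.098217·0.189 + 0.000161 = 0.018723 ≈ 0.0187


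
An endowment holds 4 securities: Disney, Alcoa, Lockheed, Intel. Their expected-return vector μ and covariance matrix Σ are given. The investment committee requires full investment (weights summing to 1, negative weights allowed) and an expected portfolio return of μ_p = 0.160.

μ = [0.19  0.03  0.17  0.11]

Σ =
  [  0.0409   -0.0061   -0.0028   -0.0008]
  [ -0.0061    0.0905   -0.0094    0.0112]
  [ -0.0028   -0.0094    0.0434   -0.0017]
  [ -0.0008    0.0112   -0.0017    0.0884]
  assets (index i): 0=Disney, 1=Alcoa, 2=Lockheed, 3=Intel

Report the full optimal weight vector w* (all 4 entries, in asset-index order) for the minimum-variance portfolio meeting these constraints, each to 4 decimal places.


0.4283  0.0871  0.3784  0.1061

p=Σ⁻¹μ = [5.1266  0.9907  4.5114  1.2520]
q=Σ⁻¹𝟙 = [28.7895  14.6785  28.4800  10.2607]
a=μᵀp=1.908426  b=𝟙ᵀp=11.880647  c=𝟙ᵀq=82.208798  D=ac−b²=15.739674
λ₁=(c·0.160−b)/D = (82.208798·0.160−11.880647)/15.739674 = 0.080863
λ₂=(a−b·0.160)/D = (1.908426−11.880647·0.160)/15.739674 = 0.000478
w* = 0.080863·p + 0.000478·q:
  w_0 = 0.080863·5.1266 + 0.000478·28.7895 = 0.4283  (Disney)
  w_1 = 0.080863·0.9907 + 0.000478·14.6785 = 0.0871  (Alcoa)
  w_2 = 0.080863·4.5114 + 0.000478·28.4800 = 0.3784  (Lockheed)
  w_3 = 0.080863·1.2520 + 0.000478·10.2607 = 0.1061  (Intel)
Σw_i=1.0000  μᵀw=0.1600
σ²=wᵀΣw=λ₁·μ_p+λ₂ = 0.080863·0.160 + 0.000478 = 0.013416 ≈ 0.0134


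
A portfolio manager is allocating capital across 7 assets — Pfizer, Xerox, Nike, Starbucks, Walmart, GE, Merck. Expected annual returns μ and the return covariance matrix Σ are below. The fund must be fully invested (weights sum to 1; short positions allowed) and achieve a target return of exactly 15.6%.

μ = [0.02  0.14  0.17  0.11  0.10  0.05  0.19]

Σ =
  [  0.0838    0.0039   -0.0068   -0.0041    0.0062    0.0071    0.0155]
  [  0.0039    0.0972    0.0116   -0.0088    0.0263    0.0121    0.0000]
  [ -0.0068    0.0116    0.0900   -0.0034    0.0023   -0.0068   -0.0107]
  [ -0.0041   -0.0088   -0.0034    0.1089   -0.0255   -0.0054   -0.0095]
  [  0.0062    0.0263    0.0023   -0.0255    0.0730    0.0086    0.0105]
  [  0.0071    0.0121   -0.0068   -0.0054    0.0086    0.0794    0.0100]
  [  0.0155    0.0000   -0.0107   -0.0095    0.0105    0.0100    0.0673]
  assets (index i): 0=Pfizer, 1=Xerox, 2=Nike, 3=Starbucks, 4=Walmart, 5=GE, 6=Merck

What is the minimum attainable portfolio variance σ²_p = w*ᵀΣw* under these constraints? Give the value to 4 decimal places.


u=Σ⁻¹μ = [-0.2532  1.0271  2.1835  1.6942  1.0425  0.2740  3.2644]
v=Σ⁻¹𝟙 = [9.2489  4.9010  13.7938  15.0447  12.8273  10.1306  13.5389]
a=μᵀu=1.434494  b=𝟙ᵀu=9.232637  c=𝟙ᵀv=79.485211  D=ac−b²=28.779508
λ₁=(c·0.156−b)/D = (79.485211·0.156−9.232637)/28.779508 = 0.110046
λ₂=(a−b·0.156)/D = (1.434494−9.232637·0.156)/28.779508 = -0.000201
w* = 0.110046·u + -0.000201·v:
  w_0 = 0.110046·-0.2532 + -0.000201·9.2489 = -0.0297  (Pfizer)
  w_1 = 0.110046·1.0271 + -0.000201·4.9010 = 0.1120  (Xerox)
  w_2 = 0.110046·2.1835 + -0.000201·13.7938 = 0.2375  (Nike)
  w_3 = 0.110046·1.6942 + -0.000201·15.0447 = 0.1834  (Starbucks)
  w_4 = 0.110046·1.0425 + -0.000201·12.8273 = 0.1121  (Walmart)
  w_5 = 0.110046·0.2740 + -0.000201·10.1306 = 0.0281  (GE)
  w_6 = 0.110046·3.2644 + -0.000201·13.5389 = 0.3565  (Merck)
Σw_i=1.0000  μᵀw=0.1560
σ²=wᵀΣw=λ₁·μ_p+λ₂ = 0.110046·0.156 + -0.000201 = 0.016966 ≈ 0.0170

0.0170


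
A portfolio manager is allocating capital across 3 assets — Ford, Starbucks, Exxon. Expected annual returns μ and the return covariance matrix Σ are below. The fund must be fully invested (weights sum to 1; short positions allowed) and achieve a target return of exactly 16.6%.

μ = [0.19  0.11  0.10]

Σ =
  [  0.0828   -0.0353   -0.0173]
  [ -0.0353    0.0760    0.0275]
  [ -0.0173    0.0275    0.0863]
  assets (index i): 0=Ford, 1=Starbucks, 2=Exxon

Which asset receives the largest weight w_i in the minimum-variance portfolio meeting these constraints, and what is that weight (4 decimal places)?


Ford (0.6959)

p=Σ⁻¹μ = [3.6994  2.8010  1.0078]
q=Σ⁻¹𝟙 = [22.7156  20.1969  9.7053]
a=μᵀp=1.111770  b=𝟙ᵀp=7.508154  c=𝟙ᵀq=52.617802  D=ac−b²=2.126510
λ₁=(c·0.166−b)/D = (52.617802·0.166−7.508154)/2.126510 = 0.576720
λ₂=(a−b·0.166)/D = (1.111770−7.508154·0.166)/2.126510 = -0.063289
w* = 0.576720·p + -0.063289·q:
  w_0 = 0.576720·3.6994 + -0.063289·22.7156 = 0.6959  (Ford)
  w_1 = 0.576720·2.8010 + -0.063289·20.1969 = 0.3371  (Starbucks)
  w_2 = 0.576720·1.0078 + -0.063289·9.7053 = -0.0330  (Exxon)
Σw_i=1.0000  μᵀw=0.1660
σ²=wᵀΣw=λ₁·μ_p+λ₂ = 0.576720·0.166 + -0.063289 = 0.032447 ≈ 0.0324


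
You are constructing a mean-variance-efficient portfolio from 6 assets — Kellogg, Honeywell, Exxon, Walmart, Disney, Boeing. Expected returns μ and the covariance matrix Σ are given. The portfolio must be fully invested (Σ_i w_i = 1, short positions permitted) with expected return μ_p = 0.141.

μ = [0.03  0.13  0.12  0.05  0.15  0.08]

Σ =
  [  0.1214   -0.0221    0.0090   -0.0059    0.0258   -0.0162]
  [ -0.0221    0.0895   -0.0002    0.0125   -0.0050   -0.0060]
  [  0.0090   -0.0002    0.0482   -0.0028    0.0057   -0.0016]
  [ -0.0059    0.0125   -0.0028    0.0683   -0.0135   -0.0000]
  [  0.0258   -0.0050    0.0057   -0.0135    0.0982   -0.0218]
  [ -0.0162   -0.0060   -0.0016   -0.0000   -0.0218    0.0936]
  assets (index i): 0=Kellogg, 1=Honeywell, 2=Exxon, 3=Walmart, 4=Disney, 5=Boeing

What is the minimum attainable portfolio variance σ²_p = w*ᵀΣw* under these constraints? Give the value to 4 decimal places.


0.0267

u=Σ⁻¹μ = [0.2048  1.5819  2.3391  0.9261  1.8715  1.4674]
v=Σ⁻¹𝟙 = [9.4135  13.0906  18.9862  16.4482  13.2106  16.5535]
a=μᵀu=0.936913  b=𝟙ᵀu=8.390814  c=𝟙ᵀv=87.702710  D=ac−b²=11.764091
λ₁=(c·0.141−b)/D = (87.702710·0.141−8.390814)/11.764091 = 0.337915
λ₂=(a−b·0.141)/D = (0.936913−8.390814·0.141)/11.764091 = -0.020927
w* = 0.337915·u + -0.020927·v:
  w_0 = 0.337915·0.2048 + -0.020927·9.4135 = -0.1278  (Kellogg)
  w_1 = 0.337915·1.5819 + -0.020927·13.0906 = 0.2606  (Honeywell)
  w_2 = 0.337915·2.3391 + -0.020927·18.9862 = 0.3931  (Exxon)
  w_3 = 0.337915·0.9261 + -0.020927·16.4482 = -0.0313  (Walmart)
  w_4 = 0.337915·1.8715 + -0.020927·13.2106 = 0.3560  (Disney)
  w_5 = 0.337915·1.4674 + -0.020927·16.5535 = 0.1494  (Boeing)
Σw_i=1.0000  μᵀw=0.1410
σ²=wᵀΣw=λ₁·μ_p+λ₂ = 0.337915·0.141 + -0.020927 = 0.026719 ≈ 0.0267


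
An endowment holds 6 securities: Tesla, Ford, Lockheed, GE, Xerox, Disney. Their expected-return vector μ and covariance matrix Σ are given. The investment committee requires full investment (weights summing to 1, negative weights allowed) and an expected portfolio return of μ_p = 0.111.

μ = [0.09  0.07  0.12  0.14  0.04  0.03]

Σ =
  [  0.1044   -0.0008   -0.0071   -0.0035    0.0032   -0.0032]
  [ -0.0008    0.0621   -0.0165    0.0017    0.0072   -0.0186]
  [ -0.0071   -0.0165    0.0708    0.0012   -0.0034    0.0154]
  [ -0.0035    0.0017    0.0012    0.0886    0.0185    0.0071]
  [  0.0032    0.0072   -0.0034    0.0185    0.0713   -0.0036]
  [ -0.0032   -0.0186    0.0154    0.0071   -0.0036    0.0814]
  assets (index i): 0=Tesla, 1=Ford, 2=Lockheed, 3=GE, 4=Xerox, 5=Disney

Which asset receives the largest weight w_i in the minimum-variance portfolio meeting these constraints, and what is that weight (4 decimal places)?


Lockheed (0.3487)

x=Σ⁻¹μ = [1.0779  1.7401  2.1254  1.5267  0.0560  0.2758]
y=Σ⁻¹𝟙 = [11.3651  23.9702  18.0597  7.6237  10.7149  14.6012]
a=μᵀx=0.698119  b=𝟙ᵀx=6.801894  c=𝟙ᵀy=86.334930  D=ac−b²=14.006264
λ₁=(c·0.111−b)/D = (86.334930·0.111−6.801894)/14.006264 = 0.198574
λ₂=(a−b·0.111)/D = (0.698119−6.801894·0.111)/14.006264 = -0.004062
w* = 0.198574·x + -0.004062·y:
  w_0 = 0.198574·1.0779 + -0.004062·11.3651 = 0.1679  (Tesla)
  w_1 = 0.198574·1.7401 + -0.004062·23.9702 = 0.2482  (Ford)
  w_2 = 0.198574·2.1254 + -0.004062·18.0597 = 0.3487  (Lockheed)
  w_3 = 0.198574·1.5267 + -0.004062·7.6237 = 0.2722  (GE)
  w_4 = 0.198574·0.0560 + -0.004062·10.7149 = -0.0324  (Xerox)
  w_5 = 0.198574·0.2758 + -0.004062·14.6012 = -0.0046  (Disney)
Σw_i=1.0000  μᵀw=0.1110
σ²=wᵀΣw=λ₁·μ_p+λ₂ = 0.198574·0.111 + -0.004062 = 0.017980 ≈ 0.0180


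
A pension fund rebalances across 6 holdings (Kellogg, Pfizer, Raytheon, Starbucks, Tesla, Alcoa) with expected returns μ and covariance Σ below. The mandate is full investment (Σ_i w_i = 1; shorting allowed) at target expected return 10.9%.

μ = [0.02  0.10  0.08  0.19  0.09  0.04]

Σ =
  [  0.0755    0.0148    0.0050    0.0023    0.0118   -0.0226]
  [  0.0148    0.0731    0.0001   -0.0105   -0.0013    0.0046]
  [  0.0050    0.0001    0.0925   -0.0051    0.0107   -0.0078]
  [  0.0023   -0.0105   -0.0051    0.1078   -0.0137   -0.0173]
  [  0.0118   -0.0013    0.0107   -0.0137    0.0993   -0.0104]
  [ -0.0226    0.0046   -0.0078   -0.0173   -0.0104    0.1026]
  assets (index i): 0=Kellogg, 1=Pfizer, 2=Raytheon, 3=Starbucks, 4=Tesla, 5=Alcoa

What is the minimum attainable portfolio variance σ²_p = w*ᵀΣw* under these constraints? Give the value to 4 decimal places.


0.0149

p=Σ⁻¹μ = [-0.1326  1.6875  0.9239  2.2709  1.2485  0.8647]
q=Σ⁻¹𝟙 = [12.8140  12.3607  11.0057  14.8100  11.2944  16.4937]
a=μᵀp=0.818433  b=𝟙ᵀp=6.862956  c=𝟙ᵀq=78.778521  D=ac−b²=17.374799
λ₁=(c·0.109−b)/D = (78.778521·0.109−6.862956)/17.374799 = 0.099219
λ₂=(a−b·0.109)/D = (0.818433−6.862956·0.109)/17.374799 = 0.004050
w* = 0.099219·p + 0.004050·q:
  w_0 = 0.099219·-0.1326 + 0.004050·12.8140 = 0.0387  (Kellogg)
  w_1 = 0.099219·1.6875 + 0.004050·12.3607 = 0.2175  (Pfizer)
  w_2 = 0.099219·0.9239 + 0.004050·11.0057 = 0.1362  (Raytheon)
  w_3 = 0.099219·2.2709 + 0.004050·14.8100 = 0.2853  (Starbucks)
  w_4 = 0.099219·1.2485 + 0.004050·11.2944 = 0.1696  (Tesla)
  w_5 = 0.099219·0.8647 + 0.004050·16.4937 = 0.1526  (Alcoa)
Σw_i=1.0000  μᵀw=0.1090
σ²=wᵀΣw=λ₁·μ_p+λ₂ = 0.099219·0.109 + 0.004050 = 0.014865 ≈ 0.0149


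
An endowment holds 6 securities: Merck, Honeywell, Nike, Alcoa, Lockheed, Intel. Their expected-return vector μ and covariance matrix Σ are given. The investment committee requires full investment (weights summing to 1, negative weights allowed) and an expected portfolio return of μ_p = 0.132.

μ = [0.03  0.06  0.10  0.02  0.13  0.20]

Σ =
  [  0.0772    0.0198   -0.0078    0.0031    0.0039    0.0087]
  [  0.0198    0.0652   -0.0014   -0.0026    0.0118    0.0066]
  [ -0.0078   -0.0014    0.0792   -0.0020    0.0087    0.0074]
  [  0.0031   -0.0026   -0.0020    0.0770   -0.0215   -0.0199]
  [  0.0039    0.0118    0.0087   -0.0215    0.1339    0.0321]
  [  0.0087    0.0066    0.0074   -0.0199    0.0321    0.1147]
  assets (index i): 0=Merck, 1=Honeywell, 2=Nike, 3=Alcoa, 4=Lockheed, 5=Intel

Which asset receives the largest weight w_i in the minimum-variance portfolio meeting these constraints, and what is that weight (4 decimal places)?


x=Σ⁻¹μ = [0.0748  0.6854  1.0884  0.8917  0.5931  1.6171]
y=Σ⁻¹𝟙 = [9.4180  11.5212  12.7810  17.0683  6.2350  7.7329]
a=μᵀx=0.570556  b=𝟙ᵀx=4.950407  c=𝟙ᵀy=64.756417  D=ac−b²=12.440611
λ₁=(c·0.132−b)/D = (64.756417·0.132−4.950407)/12.440611 = 0.289169
λ₂=(a−b·0.132)/D = (0.570556−4.950407·0.132)/12.440611 = -0.006664
w* = 0.289169·x + -0.006664·y:
  w_0 = 0.289169·0.0748 + -0.006664·9.4180 = -0.0411  (Merck)
  w_1 = 0.289169·0.6854 + -0.006664·11.5212 = 0.1214  (Honeywell)
  w_2 = 0.289169·1.0884 + -0.006664·12.7810 = 0.2296  (Nike)
  w_3 = 0.289169·0.8917 + -0.006664·17.0683 = 0.1441  (Alcoa)
  w_4 = 0.289169·0.5931 + -0.006664·6.2350 = 0.1300  (Lockheed)
  w_5 = 0.289169·1.6171 + -0.006664·7.7329 = 0.4161  (Intel)
Σw_i=1.0000  μᵀw=0.1320
σ²=wᵀΣw=λ₁·μ_p+λ₂ = 0.289169·0.132 + -0.006664 = 0.031507 ≈ 0.0315

Intel (0.4161)


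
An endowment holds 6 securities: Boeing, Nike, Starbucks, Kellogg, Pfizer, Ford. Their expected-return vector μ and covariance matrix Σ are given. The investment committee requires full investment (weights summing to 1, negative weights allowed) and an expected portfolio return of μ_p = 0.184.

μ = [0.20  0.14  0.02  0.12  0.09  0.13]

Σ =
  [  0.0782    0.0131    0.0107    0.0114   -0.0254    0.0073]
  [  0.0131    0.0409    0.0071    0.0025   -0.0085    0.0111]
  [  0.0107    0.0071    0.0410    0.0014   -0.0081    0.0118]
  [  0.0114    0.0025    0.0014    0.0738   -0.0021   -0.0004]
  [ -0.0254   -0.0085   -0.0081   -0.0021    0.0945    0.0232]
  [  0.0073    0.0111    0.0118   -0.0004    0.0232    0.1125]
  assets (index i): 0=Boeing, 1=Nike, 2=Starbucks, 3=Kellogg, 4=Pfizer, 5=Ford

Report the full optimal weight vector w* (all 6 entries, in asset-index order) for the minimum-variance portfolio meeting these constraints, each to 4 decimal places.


0.4212  0.4164  -0.2766  0.1479  0.2149  0.0762

p=Σ⁻¹μ = [2.5014  2.8912  -0.4702  1.2032  1.7741  0.3957]
q=Σ⁻¹𝟙 = [10.3823  20.1939  21.0249  11.3533  17.1136  0.5286]
a=μᵀp=1.251142  b=𝟙ᵀp=8.295437  c=𝟙ᵀq=80.596596  D=ac−b²=32.023516
λ₁=(c·0.184−b)/D = (80.596596·0.184−8.295437)/32.023516 = 0.204048
λ₂=(a−b·0.184)/D = (1.251142−8.295437·0.184)/32.023516 = -0.008594
w* = 0.204048·p + -0.008594·q:
  w_0 = 0.204048·2.5014 + -0.008594·10.3823 = 0.4212  (Boeing)
  w_1 = 0.204048·2.8912 + -0.008594·20.1939 = 0.4164  (Nike)
  w_2 = 0.204048·-0.4702 + -0.008594·21.0249 = -0.2766  (Starbucks)
  w_3 = 0.204048·1.2032 + -0.008594·11.3533 = 0.1479  (Kellogg)
  w_4 = 0.204048·1.7741 + -0.008594·17.1136 = 0.2149  (Pfizer)
  w_5 = 0.204048·0.3957 + -0.008594·0.5286 = 0.0762  (Ford)
Σw_i=1.0000  μᵀw=0.1840
σ²=wᵀΣw=λ₁·μ_p+λ₂ = 0.204048·0.184 + -0.008594 = 0.028951 ≈ 0.0290


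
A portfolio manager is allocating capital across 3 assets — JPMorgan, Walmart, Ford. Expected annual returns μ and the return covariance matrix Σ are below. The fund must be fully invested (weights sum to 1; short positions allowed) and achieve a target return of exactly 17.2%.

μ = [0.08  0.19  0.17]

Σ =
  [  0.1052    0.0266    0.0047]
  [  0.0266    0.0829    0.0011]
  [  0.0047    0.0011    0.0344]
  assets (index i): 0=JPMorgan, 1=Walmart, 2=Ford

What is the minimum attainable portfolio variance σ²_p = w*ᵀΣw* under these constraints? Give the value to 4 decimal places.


u=Σ⁻¹μ = [-0.0222  2.2344  4.8735]
v=Σ⁻¹𝟙 = [5.7679  9.8409  27.9670]
a=μᵀu=1.251241  b=𝟙ᵀu=7.085597  c=𝟙ᵀv=43.575849  D=ac−b²=4.318210
λ₁=(c·0.172−b)/D = (43.575849·0.172−7.085597)/4.318210 = 0.094819
λ₂=(a−b·0.172)/D = (1.251241−7.085597·0.172)/4.318210 = 0.007531
w* = 0.094819·u + 0.007531·v:
  w_0 = 0.094819·-0.0222 + 0.007531·5.7679 = 0.0413  (JPMorgan)
  w_1 = 0.094819·2.2344 + 0.007531·9.8409 = 0.2860  (Walmart)
  w_2 = 0.094819·4.8735 + 0.007531·27.9670 = 0.6727  (Ford)
Σw_i=1.0000  μᵀw=0.1720
σ²=wᵀΣw=λ₁·μ_p+λ₂ = 0.094819·0.172 + 0.007531 = 0.023839 ≈ 0.0238

0.0238
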